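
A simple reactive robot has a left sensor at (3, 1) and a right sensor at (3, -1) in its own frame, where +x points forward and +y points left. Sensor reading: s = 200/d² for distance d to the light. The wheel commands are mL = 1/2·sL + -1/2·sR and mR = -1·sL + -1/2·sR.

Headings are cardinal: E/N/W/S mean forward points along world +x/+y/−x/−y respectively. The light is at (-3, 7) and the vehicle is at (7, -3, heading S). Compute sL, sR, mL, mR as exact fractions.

20/29 4/5 -8/145 -158/145

left sensor world pos  = (8, -6); dL² = 290
right sensor world pos = (6, -6); dR² = 250
sL = 200/290 = 20/29
sR = 200/250 = 4/5
mL = 1/2·sL + -1/2·sR = -8/145
mR = -1·sL + -1/2·sR = -158/145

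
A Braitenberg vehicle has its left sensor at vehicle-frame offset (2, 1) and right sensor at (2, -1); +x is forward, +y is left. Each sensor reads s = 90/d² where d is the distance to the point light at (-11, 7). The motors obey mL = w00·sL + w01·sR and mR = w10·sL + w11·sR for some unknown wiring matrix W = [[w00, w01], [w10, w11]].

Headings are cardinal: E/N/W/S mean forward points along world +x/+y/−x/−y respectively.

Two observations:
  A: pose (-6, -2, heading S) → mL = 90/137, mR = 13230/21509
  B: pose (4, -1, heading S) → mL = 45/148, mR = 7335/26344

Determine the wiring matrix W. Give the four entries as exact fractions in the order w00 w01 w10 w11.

0 1 1/2 1/2

obs A: pose=(-6,-2,S) → sL=90/157, sR=90/137, mL=90/137, mR=13230/21509
obs B: pose=(4,-1,S) → sL=45/178, sR=45/148, mL=45/148, mR=7335/26344
sensor matrix S = [[90/157, 90/137], [45/178, 45/148]]; det S = 1164375/141658274
solve [mL_A; mL_B] = S·[w00; w01] and [mR_A; mR_B] = S·[w10; w11]:
  w00 = 0, w01 = 1, w10 = 1/2, w11 = 1/2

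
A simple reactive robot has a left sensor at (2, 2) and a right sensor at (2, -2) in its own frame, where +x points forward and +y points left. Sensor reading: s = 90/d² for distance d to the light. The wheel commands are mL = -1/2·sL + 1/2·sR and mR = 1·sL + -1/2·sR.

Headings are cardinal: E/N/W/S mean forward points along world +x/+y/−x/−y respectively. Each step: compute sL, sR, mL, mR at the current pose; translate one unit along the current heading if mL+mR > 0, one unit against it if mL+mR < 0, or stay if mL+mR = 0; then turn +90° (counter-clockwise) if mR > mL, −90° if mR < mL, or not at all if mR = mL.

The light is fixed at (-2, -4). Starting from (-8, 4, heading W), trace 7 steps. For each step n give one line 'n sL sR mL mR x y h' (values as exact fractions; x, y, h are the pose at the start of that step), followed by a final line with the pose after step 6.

n=0: pose=(-8,4,W); sL=9/10, sR=45/82; mL=-36/205, mR=513/820; mL+mR=9/20 → advance +1; mR−mL=657/820 → turn +1·90°
n=1: pose=(-9,4,S); sL=90/61, sR=10/13; mL=-280/793, mR=865/793; mL+mR=45/61 → advance +1; mR−mL=1145/793 → turn +1·90°
n=2: pose=(-9,3,E); sL=45/53, sR=9/5; mL=126/265, mR=-27/530; mL+mR=45/106 → advance +1; mR−mL=-279/530 → turn -1·90°
n=3: pose=(-8,3,S); sL=90/41, sR=90/89; mL=-2160/3649, mR=6165/3649; mL+mR=45/41 → advance +1; mR−mL=8325/3649 → turn +1·90°
n=4: pose=(-8,2,E); sL=9/8, sR=45/16; mL=27/32, mR=-9/32; mL+mR=9/16 → advance +1; mR−mL=-9/8 → turn -1·90°
n=5: pose=(-7,2,S); sL=18/5, sR=18/13; mL=-72/65, mR=189/65; mL+mR=9/5 → advance +1; mR−mL=261/65 → turn +1·90°
n=6: pose=(-7,1,E); sL=45/29, sR=5; mL=50/29, mR=-55/58; mL+mR=45/58 → advance +1; mR−mL=-155/58 → turn -1·90°

0 9/10 45/82 -36/205 513/820 -8 4 W
1 90/61 10/13 -280/793 865/793 -9 4 S
2 45/53 9/5 126/265 -27/530 -9 3 E
3 90/41 90/89 -2160/3649 6165/3649 -8 3 S
4 9/8 45/16 27/32 -9/32 -8 2 E
5 18/5 18/13 -72/65 189/65 -7 2 S
6 45/29 5 50/29 -55/58 -7 1 E
final -6 1 S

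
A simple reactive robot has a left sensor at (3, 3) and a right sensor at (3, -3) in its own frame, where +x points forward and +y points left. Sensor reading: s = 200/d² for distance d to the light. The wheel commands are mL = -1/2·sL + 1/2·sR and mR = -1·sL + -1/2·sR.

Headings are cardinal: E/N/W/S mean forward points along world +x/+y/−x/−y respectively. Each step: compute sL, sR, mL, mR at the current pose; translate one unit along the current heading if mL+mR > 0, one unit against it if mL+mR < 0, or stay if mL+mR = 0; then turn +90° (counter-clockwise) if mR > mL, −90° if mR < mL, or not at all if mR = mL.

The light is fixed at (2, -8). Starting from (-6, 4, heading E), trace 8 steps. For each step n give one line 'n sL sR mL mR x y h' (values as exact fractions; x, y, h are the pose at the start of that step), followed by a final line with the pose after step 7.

0 4/5 100/53 144/265 -462/265 -6 4 E
1 200/117 8/9 -16/39 -28/13 -7 4 S
2 50/61 1/2 -39/244 -261/244 -7 5 W
3 200/377 200/281 9600/105937 -93900/105937 -6 5 N
4 4/5 100/53 144/265 -462/265 -6 4 E
5 200/117 8/9 -16/39 -28/13 -7 4 S
6 50/61 1/2 -39/244 -261/244 -7 5 W
7 200/377 200/281 9600/105937 -93900/105937 -6 5 N
final -6 4 E

n=0: pose=(-6,4,E); sL=4/5, sR=100/53; mL=144/265, mR=-462/265; mL+mR=-6/5 → advance -1; mR−mL=-606/265 → turn -1·90°
n=1: pose=(-7,4,S); sL=200/117, sR=8/9; mL=-16/39, mR=-28/13; mL+mR=-100/39 → advance -1; mR−mL=-68/39 → turn -1·90°
n=2: pose=(-7,5,W); sL=50/61, sR=1/2; mL=-39/244, mR=-261/244; mL+mR=-75/61 → advance -1; mR−mL=-111/122 → turn -1·90°
n=3: pose=(-6,5,N); sL=200/377, sR=200/281; mL=9600/105937, mR=-93900/105937; mL+mR=-300/377 → advance -1; mR−mL=-103500/105937 → turn -1·90°
n=4: pose=(-6,4,E); sL=4/5, sR=100/53; mL=144/265, mR=-462/265; mL+mR=-6/5 → advance -1; mR−mL=-606/265 → turn -1·90°
n=5: pose=(-7,4,S); sL=200/117, sR=8/9; mL=-16/39, mR=-28/13; mL+mR=-100/39 → advance -1; mR−mL=-68/39 → turn -1·90°
n=6: pose=(-7,5,W); sL=50/61, sR=1/2; mL=-39/244, mR=-261/244; mL+mR=-75/61 → advance -1; mR−mL=-111/122 → turn -1·90°
n=7: pose=(-6,5,N); sL=200/377, sR=200/281; mL=9600/105937, mR=-93900/105937; mL+mR=-300/377 → advance -1; mR−mL=-103500/105937 → turn -1·90°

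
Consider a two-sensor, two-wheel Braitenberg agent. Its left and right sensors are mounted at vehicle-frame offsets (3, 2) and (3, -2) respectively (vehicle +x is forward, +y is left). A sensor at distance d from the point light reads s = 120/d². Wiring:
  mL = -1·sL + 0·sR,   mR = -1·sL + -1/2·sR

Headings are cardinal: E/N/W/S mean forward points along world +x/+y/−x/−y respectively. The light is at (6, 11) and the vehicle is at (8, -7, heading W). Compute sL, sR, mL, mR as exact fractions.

left sensor world pos  = (5, -9); dL² = 401
right sensor world pos = (5, -5); dR² = 257
sL = 120/401 = 120/401
sR = 120/257 = 120/257
mL = -1·sL + 0·sR = -120/401
mR = -1·sL + -1/2·sR = -54900/103057

120/401 120/257 -120/401 -54900/103057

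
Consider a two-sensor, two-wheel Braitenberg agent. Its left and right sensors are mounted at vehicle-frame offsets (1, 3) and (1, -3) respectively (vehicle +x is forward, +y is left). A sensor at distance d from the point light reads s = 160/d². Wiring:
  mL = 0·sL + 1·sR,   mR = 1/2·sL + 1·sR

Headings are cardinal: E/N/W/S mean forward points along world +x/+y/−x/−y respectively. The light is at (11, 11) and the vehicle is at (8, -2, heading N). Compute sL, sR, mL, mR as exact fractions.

8/9 10/9 10/9 14/9

left sensor world pos  = (5, -1); dL² = 180
right sensor world pos = (11, -1); dR² = 144
sL = 160/180 = 8/9
sR = 160/144 = 10/9
mL = 0·sL + 1·sR = 10/9
mR = 1/2·sL + 1·sR = 14/9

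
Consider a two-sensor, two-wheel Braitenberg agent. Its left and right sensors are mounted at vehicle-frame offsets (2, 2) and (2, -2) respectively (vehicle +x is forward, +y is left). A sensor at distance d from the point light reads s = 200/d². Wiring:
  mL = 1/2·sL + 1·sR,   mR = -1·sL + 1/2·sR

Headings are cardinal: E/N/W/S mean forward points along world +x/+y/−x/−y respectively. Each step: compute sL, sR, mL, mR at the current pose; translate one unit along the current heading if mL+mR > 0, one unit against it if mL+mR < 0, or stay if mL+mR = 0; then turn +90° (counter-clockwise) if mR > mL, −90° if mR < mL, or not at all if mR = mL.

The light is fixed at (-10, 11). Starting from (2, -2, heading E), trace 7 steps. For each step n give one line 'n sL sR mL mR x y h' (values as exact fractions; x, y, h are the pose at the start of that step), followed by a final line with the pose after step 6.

0 200/317 200/421 105500/133457 -52500/133457 2 -2 E
1 4/9 100/173 1246/1557 -242/1557 3 -2 S
2 200/377 40/53 20380/19981 -3060/19981 3 -3 W
3 50/61 10/17 1035/1037 -545/1037 2 -3 N
4 200/317 200/421 105500/133457 -52500/133457 2 -2 E
5 4/9 100/173 1246/1557 -242/1557 3 -2 S
6 200/377 40/53 20380/19981 -3060/19981 3 -3 W
final 2 -3 N

n=0: pose=(2,-2,E); sL=200/317, sR=200/421; mL=105500/133457, mR=-52500/133457; mL+mR=53000/133457 → advance +1; mR−mL=-158000/133457 → turn -1·90°
n=1: pose=(3,-2,S); sL=4/9, sR=100/173; mL=1246/1557, mR=-242/1557; mL+mR=1004/1557 → advance +1; mR−mL=-496/519 → turn -1·90°
n=2: pose=(3,-3,W); sL=200/377, sR=40/53; mL=20380/19981, mR=-3060/19981; mL+mR=17320/19981 → advance +1; mR−mL=-23440/19981 → turn -1·90°
n=3: pose=(2,-3,N); sL=50/61, sR=10/17; mL=1035/1037, mR=-545/1037; mL+mR=490/1037 → advance +1; mR−mL=-1580/1037 → turn -1·90°
n=4: pose=(2,-2,E); sL=200/317, sR=200/421; mL=105500/133457, mR=-52500/133457; mL+mR=53000/133457 → advance +1; mR−mL=-158000/133457 → turn -1·90°
n=5: pose=(3,-2,S); sL=4/9, sR=100/173; mL=1246/1557, mR=-242/1557; mL+mR=1004/1557 → advance +1; mR−mL=-496/519 → turn -1·90°
n=6: pose=(3,-3,W); sL=200/377, sR=40/53; mL=20380/19981, mR=-3060/19981; mL+mR=17320/19981 → advance +1; mR−mL=-23440/19981 → turn -1·90°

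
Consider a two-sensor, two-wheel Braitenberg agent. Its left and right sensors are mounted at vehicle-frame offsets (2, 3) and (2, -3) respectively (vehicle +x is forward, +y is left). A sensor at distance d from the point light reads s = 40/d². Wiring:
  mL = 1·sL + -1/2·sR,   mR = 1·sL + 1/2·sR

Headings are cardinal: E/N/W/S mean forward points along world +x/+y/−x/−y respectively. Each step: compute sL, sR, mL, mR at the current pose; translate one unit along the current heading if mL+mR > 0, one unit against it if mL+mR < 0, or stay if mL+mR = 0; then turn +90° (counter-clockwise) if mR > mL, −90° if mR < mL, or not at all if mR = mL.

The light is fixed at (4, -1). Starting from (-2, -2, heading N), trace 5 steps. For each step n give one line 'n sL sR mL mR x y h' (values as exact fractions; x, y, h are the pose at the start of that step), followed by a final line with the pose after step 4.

0 20/41 4 -62/41 102/41 -2 -2 N
1 40/73 40/73 20/73 60/73 -2 -1 W
2 2 5/13 47/26 57/26 -3 -1 S
3 40/29 40/41 1060/1189 2220/1189 -3 -2 E
4 20/41 4 -62/41 102/41 -2 -2 N
final -2 -1 W

n=0: pose=(-2,-2,N); sL=20/41, sR=4; mL=-62/41, mR=102/41; mL+mR=40/41 → advance +1; mR−mL=4 → turn +1·90°
n=1: pose=(-2,-1,W); sL=40/73, sR=40/73; mL=20/73, mR=60/73; mL+mR=80/73 → advance +1; mR−mL=40/73 → turn +1·90°
n=2: pose=(-3,-1,S); sL=2, sR=5/13; mL=47/26, mR=57/26; mL+mR=4 → advance +1; mR−mL=5/13 → turn +1·90°
n=3: pose=(-3,-2,E); sL=40/29, sR=40/41; mL=1060/1189, mR=2220/1189; mL+mR=80/29 → advance +1; mR−mL=40/41 → turn +1·90°
n=4: pose=(-2,-2,N); sL=20/41, sR=4; mL=-62/41, mR=102/41; mL+mR=40/41 → advance +1; mR−mL=4 → turn +1·90°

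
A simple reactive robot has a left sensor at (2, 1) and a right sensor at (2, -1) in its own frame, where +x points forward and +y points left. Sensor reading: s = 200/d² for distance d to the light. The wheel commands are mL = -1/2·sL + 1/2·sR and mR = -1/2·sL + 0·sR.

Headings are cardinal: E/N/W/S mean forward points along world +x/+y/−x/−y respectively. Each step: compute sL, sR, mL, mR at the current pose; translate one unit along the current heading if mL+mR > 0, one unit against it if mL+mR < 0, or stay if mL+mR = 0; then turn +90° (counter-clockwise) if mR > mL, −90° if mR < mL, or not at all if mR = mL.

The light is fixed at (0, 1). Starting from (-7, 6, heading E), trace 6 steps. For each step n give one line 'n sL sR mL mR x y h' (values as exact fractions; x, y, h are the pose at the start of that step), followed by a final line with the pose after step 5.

n=0: pose=(-7,6,E); sL=200/61, sR=200/41; mL=2000/2501, mR=-100/61; mL+mR=-2100/2501 → advance -1; mR−mL=-100/41 → turn -1·90°
n=1: pose=(-8,6,S); sL=100/29, sR=20/9; mL=-160/261, mR=-50/29; mL+mR=-610/261 → advance -1; mR−mL=-10/9 → turn -1·90°
n=2: pose=(-8,7,W); sL=8/5, sR=200/149; mL=-96/745, mR=-4/5; mL+mR=-692/745 → advance -1; mR−mL=-100/149 → turn -1·90°
n=3: pose=(-7,7,N); sL=25/16, sR=2; mL=7/32, mR=-25/32; mL+mR=-9/16 → advance -1; mR−mL=-1 → turn -1·90°
n=4: pose=(-7,6,E); sL=200/61, sR=200/41; mL=2000/2501, mR=-100/61; mL+mR=-2100/2501 → advance -1; mR−mL=-100/41 → turn -1·90°
n=5: pose=(-8,6,S); sL=100/29, sR=20/9; mL=-160/261, mR=-50/29; mL+mR=-610/261 → advance -1; mR−mL=-10/9 → turn -1·90°

0 200/61 200/41 2000/2501 -100/61 -7 6 E
1 100/29 20/9 -160/261 -50/29 -8 6 S
2 8/5 200/149 -96/745 -4/5 -8 7 W
3 25/16 2 7/32 -25/32 -7 7 N
4 200/61 200/41 2000/2501 -100/61 -7 6 E
5 100/29 20/9 -160/261 -50/29 -8 6 S
final -8 7 W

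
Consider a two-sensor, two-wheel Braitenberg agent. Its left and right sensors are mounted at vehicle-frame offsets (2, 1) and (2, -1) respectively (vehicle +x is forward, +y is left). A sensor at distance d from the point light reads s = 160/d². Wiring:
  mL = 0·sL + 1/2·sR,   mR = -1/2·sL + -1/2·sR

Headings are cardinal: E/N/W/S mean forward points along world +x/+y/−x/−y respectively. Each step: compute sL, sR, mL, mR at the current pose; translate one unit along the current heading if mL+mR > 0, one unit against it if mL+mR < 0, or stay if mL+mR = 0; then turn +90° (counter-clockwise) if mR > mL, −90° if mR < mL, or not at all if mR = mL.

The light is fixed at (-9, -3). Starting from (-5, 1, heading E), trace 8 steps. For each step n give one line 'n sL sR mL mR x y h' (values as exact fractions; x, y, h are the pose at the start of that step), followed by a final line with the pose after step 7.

n=0: pose=(-5,1,E); sL=160/61, sR=32/9; mL=16/9, mR=-1696/549; mL+mR=-80/61 → advance -1; mR−mL=-2672/549 → turn -1·90°
n=1: pose=(-6,1,S); sL=8, sR=20; mL=10, mR=-14; mL+mR=-4 → advance -1; mR−mL=-24 → turn -1·90°
n=2: pose=(-6,2,W); sL=160/17, sR=160/37; mL=80/37, mR=-4320/629; mL+mR=-80/17 → advance -1; mR−mL=-5680/629 → turn -1·90°
n=3: pose=(-5,2,N); sL=80/29, sR=80/37; mL=40/37, mR=-2640/1073; mL+mR=-40/29 → advance -1; mR−mL=-3800/1073 → turn -1·90°
n=4: pose=(-5,1,E); sL=160/61, sR=32/9; mL=16/9, mR=-1696/549; mL+mR=-80/61 → advance -1; mR−mL=-2672/549 → turn -1·90°
n=5: pose=(-6,1,S); sL=8, sR=20; mL=10, mR=-14; mL+mR=-4 → advance -1; mR−mL=-24 → turn -1·90°
n=6: pose=(-6,2,W); sL=160/17, sR=160/37; mL=80/37, mR=-4320/629; mL+mR=-80/17 → advance -1; mR−mL=-5680/629 → turn -1·90°
n=7: pose=(-5,2,N); sL=80/29, sR=80/37; mL=40/37, mR=-2640/1073; mL+mR=-40/29 → advance -1; mR−mL=-3800/1073 → turn -1·90°

0 160/61 32/9 16/9 -1696/549 -5 1 E
1 8 20 10 -14 -6 1 S
2 160/17 160/37 80/37 -4320/629 -6 2 W
3 80/29 80/37 40/37 -2640/1073 -5 2 N
4 160/61 32/9 16/9 -1696/549 -5 1 E
5 8 20 10 -14 -6 1 S
6 160/17 160/37 80/37 -4320/629 -6 2 W
7 80/29 80/37 40/37 -2640/1073 -5 2 N
final -5 1 E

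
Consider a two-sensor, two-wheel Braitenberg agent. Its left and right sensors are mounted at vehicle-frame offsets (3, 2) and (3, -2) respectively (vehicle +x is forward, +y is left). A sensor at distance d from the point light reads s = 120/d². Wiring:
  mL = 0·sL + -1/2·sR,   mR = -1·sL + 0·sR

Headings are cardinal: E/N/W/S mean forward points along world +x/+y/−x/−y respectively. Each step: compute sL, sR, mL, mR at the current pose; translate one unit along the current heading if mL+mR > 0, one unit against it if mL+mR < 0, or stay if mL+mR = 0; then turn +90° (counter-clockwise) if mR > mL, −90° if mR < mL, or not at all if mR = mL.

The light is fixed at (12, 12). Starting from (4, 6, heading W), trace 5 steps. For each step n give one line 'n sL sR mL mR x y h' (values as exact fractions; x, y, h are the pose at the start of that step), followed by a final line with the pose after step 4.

n=0: pose=(4,6,W); sL=24/37, sR=120/137; mL=-60/137, mR=-24/37; mL+mR=-5508/5069 → advance -1; mR−mL=-1068/5069 → turn -1·90°
n=1: pose=(5,6,N); sL=4/3, sR=60/17; mL=-30/17, mR=-4/3; mL+mR=-158/51 → advance -1; mR−mL=22/51 → turn +1·90°
n=2: pose=(5,5,W); sL=120/181, sR=24/25; mL=-12/25, mR=-120/181; mL+mR=-5172/4525 → advance -1; mR−mL=-828/4525 → turn -1·90°
n=3: pose=(6,5,N); sL=3/2, sR=15/4; mL=-15/8, mR=-3/2; mL+mR=-27/8 → advance -1; mR−mL=3/8 → turn +1·90°
n=4: pose=(6,4,W); sL=120/181, sR=40/39; mL=-20/39, mR=-120/181; mL+mR=-8300/7059 → advance -1; mR−mL=-1060/7059 → turn -1·90°

0 24/37 120/137 -60/137 -24/37 4 6 W
1 4/3 60/17 -30/17 -4/3 5 6 N
2 120/181 24/25 -12/25 -120/181 5 5 W
3 3/2 15/4 -15/8 -3/2 6 5 N
4 120/181 40/39 -20/39 -120/181 6 4 W
final 7 4 N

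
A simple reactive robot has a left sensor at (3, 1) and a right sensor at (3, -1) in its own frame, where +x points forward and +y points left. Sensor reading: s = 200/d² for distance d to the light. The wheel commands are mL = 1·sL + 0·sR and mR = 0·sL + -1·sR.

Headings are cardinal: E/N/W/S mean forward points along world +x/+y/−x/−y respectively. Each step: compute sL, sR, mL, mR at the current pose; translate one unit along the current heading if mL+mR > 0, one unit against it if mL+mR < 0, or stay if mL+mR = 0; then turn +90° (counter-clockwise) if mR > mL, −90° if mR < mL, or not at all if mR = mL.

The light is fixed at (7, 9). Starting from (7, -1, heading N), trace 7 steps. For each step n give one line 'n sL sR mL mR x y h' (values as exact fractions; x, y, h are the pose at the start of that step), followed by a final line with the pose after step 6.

0 4 4 4 -4 7 -1 N
1 20/9 20/13 20/9 -20/13 7 -1 E
2 200/173 200/169 200/173 -200/169 8 -1 S
3 25/13 50/17 25/13 -50/17 8 0 W
4 200/37 40/9 200/37 -40/9 9 0 N
5 100/37 100/53 100/37 -100/53 9 1 E
6 200/137 8/5 200/137 -8/5 10 1 S
final 10 2 W

n=0: pose=(7,-1,N); sL=4, sR=4; mL=4, mR=-4; mL+mR=0 → advance +0; mR−mL=-8 → turn -1·90°
n=1: pose=(7,-1,E); sL=20/9, sR=20/13; mL=20/9, mR=-20/13; mL+mR=80/117 → advance +1; mR−mL=-440/117 → turn -1·90°
n=2: pose=(8,-1,S); sL=200/173, sR=200/169; mL=200/173, mR=-200/169; mL+mR=-800/29237 → advance -1; mR−mL=-68400/29237 → turn -1·90°
n=3: pose=(8,0,W); sL=25/13, sR=50/17; mL=25/13, mR=-50/17; mL+mR=-225/221 → advance -1; mR−mL=-1075/221 → turn -1·90°
n=4: pose=(9,0,N); sL=200/37, sR=40/9; mL=200/37, mR=-40/9; mL+mR=320/333 → advance +1; mR−mL=-3280/333 → turn -1·90°
n=5: pose=(9,1,E); sL=100/37, sR=100/53; mL=100/37, mR=-100/53; mL+mR=1600/1961 → advance +1; mR−mL=-9000/1961 → turn -1·90°
n=6: pose=(10,1,S); sL=200/137, sR=8/5; mL=200/137, mR=-8/5; mL+mR=-96/685 → advance -1; mR−mL=-2096/685 → turn -1·90°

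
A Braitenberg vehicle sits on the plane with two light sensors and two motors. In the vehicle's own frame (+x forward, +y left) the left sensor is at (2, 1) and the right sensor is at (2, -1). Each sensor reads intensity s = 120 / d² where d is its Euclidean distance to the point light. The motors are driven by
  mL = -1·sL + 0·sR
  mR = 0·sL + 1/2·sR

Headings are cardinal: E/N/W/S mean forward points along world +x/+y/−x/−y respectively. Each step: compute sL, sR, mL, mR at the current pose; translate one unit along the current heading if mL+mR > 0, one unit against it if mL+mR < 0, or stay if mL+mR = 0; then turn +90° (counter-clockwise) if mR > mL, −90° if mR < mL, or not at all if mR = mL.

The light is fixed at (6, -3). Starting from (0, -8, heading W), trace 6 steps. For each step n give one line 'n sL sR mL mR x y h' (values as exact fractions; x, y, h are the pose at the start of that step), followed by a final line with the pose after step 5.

0 6/5 3/2 -6/5 3/4 0 -8 W
1 24/13 24/17 -24/13 12/17 1 -8 S
2 20/3 60/17 -20/3 30/17 1 -7 E
3 120/53 120/29 -120/53 60/29 0 -7 N
4 6/5 3/2 -6/5 3/4 0 -8 W
5 24/13 24/17 -24/13 12/17 1 -8 S
final 1 -7 E

n=0: pose=(0,-8,W); sL=6/5, sR=3/2; mL=-6/5, mR=3/4; mL+mR=-9/20 → advance -1; mR−mL=39/20 → turn +1·90°
n=1: pose=(1,-8,S); sL=24/13, sR=24/17; mL=-24/13, mR=12/17; mL+mR=-252/221 → advance -1; mR−mL=564/221 → turn +1·90°
n=2: pose=(1,-7,E); sL=20/3, sR=60/17; mL=-20/3, mR=30/17; mL+mR=-250/51 → advance -1; mR−mL=430/51 → turn +1·90°
n=3: pose=(0,-7,N); sL=120/53, sR=120/29; mL=-120/53, mR=60/29; mL+mR=-300/1537 → advance -1; mR−mL=6660/1537 → turn +1·90°
n=4: pose=(0,-8,W); sL=6/5, sR=3/2; mL=-6/5, mR=3/4; mL+mR=-9/20 → advance -1; mR−mL=39/20 → turn +1·90°
n=5: pose=(1,-8,S); sL=24/13, sR=24/17; mL=-24/13, mR=12/17; mL+mR=-252/221 → advance -1; mR−mL=564/221 → turn +1·90°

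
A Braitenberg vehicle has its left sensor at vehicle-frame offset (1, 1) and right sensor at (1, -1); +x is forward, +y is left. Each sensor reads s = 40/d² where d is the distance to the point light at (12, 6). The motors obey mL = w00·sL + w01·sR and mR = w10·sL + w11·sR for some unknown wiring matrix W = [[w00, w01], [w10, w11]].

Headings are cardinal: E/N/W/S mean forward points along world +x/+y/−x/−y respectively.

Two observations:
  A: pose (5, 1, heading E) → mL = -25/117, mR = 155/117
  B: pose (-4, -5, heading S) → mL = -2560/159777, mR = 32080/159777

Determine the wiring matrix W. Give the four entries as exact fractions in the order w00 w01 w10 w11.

-1 1 1 1

obs A: pose=(5,1,E) → sL=10/13, sR=5/9, mL=-25/117, mR=155/117
obs B: pose=(-4,-5,S) → sL=40/369, sR=40/433, mL=-2560/159777, mR=32080/159777
sensor matrix S = [[10/13, 5/9], [40/369, 40/433]]; det S = 202600/18693909
solve [mL_A; mL_B] = S·[w00; w01] and [mR_A; mR_B] = S·[w10; w11]:
  w00 = -1, w01 = 1, w10 = 1, w11 = 1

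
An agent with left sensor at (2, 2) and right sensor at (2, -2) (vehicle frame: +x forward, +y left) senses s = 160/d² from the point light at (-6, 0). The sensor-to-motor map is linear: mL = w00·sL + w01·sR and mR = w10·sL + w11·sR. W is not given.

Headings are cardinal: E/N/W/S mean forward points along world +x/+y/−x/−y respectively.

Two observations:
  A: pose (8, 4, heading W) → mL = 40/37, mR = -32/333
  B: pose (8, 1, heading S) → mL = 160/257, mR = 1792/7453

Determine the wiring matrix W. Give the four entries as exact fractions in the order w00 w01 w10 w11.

1 0 -1/2 1/2

obs A: pose=(8,4,W) → sL=40/37, sR=8/9, mL=40/37, mR=-32/333
obs B: pose=(8,1,S) → sL=160/257, sR=32/29, mL=160/257, mR=1792/7453
sensor matrix S = [[40/37, 8/9], [160/257, 32/29]]; det S = 1587200/2481849
solve [mL_A; mL_B] = S·[w00; w01] and [mR_A; mR_B] = S·[w10; w11]:
  w00 = 1, w01 = 0, w10 = -1/2, w11 = 1/2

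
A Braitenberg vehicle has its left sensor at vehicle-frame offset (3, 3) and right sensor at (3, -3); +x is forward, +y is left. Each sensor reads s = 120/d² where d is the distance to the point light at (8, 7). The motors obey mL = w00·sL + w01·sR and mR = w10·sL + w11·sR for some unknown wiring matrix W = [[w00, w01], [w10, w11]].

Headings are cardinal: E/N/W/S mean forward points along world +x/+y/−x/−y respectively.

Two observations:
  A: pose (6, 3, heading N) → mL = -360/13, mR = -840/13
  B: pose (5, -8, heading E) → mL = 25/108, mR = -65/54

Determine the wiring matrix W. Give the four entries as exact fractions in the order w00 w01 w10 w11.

1/2 -1/2 -1 -1

obs A: pose=(6,3,N) → sL=60/13, sR=60, mL=-360/13, mR=-840/13
obs B: pose=(5,-8,E) → sL=5/6, sR=10/27, mL=25/108, mR=-65/54
sensor matrix S = [[60/13, 60], [5/6, 10/27]]; det S = -5650/117
solve [mL_A; mL_B] = S·[w00; w01] and [mR_A; mR_B] = S·[w10; w11]:
  w00 = 1/2, w01 = -1/2, w10 = -1, w11 = -1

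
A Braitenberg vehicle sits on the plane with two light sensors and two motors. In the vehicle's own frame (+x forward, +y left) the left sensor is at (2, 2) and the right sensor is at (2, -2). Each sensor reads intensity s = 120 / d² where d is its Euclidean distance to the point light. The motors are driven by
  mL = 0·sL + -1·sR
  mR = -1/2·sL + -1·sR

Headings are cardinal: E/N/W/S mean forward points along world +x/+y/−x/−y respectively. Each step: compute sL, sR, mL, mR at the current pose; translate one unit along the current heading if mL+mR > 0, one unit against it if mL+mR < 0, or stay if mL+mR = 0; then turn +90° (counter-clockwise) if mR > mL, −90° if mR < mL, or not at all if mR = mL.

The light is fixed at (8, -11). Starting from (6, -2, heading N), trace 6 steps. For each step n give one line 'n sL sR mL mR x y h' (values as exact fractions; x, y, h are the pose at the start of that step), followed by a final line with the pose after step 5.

n=0: pose=(6,-2,N); sL=120/137, sR=120/121; mL=-120/121, mR=-23700/16577; mL+mR=-40140/16577 → advance -1; mR−mL=-60/137 → turn -1·90°
n=1: pose=(6,-3,E); sL=6/5, sR=10/3; mL=-10/3, mR=-59/15; mL+mR=-109/15 → advance -1; mR−mL=-3/5 → turn -1·90°
n=2: pose=(5,-3,S); sL=120/37, sR=120/61; mL=-120/61, mR=-8100/2257; mL+mR=-12540/2257 → advance -1; mR−mL=-60/37 → turn -1·90°
n=3: pose=(5,-2,W); sL=60/37, sR=60/73; mL=-60/73, mR=-4410/2701; mL+mR=-6630/2701 → advance -1; mR−mL=-30/37 → turn -1·90°
n=4: pose=(6,-2,N); sL=120/137, sR=120/121; mL=-120/121, mR=-23700/16577; mL+mR=-40140/16577 → advance -1; mR−mL=-60/137 → turn -1·90°
n=5: pose=(6,-3,E); sL=6/5, sR=10/3; mL=-10/3, mR=-59/15; mL+mR=-109/15 → advance -1; mR−mL=-3/5 → turn -1·90°

0 120/137 120/121 -120/121 -23700/16577 6 -2 N
1 6/5 10/3 -10/3 -59/15 6 -3 E
2 120/37 120/61 -120/61 -8100/2257 5 -3 S
3 60/37 60/73 -60/73 -4410/2701 5 -2 W
4 120/137 120/121 -120/121 -23700/16577 6 -2 N
5 6/5 10/3 -10/3 -59/15 6 -3 E
final 5 -3 S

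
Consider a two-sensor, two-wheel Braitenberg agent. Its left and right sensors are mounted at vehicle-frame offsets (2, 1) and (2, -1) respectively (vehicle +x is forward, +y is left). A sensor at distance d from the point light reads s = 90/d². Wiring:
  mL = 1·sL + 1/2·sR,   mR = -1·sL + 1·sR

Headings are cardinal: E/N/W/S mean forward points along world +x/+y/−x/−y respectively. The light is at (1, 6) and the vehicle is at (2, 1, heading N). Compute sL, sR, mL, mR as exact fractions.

left sensor world pos  = (1, 3); dL² = 9
right sensor world pos = (3, 3); dR² = 13
sL = 90/9 = 10
sR = 90/13 = 90/13
mL = 1·sL + 1/2·sR = 175/13
mR = -1·sL + 1·sR = -40/13

10 90/13 175/13 -40/13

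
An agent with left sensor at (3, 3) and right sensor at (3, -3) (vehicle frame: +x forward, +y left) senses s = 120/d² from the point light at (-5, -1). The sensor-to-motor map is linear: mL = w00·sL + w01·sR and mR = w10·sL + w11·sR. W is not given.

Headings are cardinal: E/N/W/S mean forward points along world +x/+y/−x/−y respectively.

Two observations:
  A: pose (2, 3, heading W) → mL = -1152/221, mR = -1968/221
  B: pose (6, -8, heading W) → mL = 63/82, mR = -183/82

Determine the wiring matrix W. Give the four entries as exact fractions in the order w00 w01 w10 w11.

obs A: pose=(2,3,W) → sL=120/17, sR=24/13, mL=-1152/221, mR=-1968/221
obs B: pose=(6,-8,W) → sL=30/41, sR=3/2, mL=63/82, mR=-183/82
sensor matrix S = [[120/17, 24/13], [30/41, 3/2]]; det S = 83700/9061
solve [mL_A; mL_B] = S·[w00; w01] and [mR_A; mR_B] = S·[w10; w11]:
  w00 = -1, w01 = 1, w10 = -1, w11 = -1

-1 1 -1 -1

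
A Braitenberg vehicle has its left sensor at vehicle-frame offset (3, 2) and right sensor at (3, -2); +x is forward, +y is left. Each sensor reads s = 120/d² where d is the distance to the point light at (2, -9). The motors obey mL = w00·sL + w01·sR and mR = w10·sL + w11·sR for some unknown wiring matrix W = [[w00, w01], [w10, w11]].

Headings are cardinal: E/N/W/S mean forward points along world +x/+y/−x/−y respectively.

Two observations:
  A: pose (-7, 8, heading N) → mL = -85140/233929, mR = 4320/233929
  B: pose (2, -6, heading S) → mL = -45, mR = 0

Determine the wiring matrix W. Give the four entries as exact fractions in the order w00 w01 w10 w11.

-1 -1/2 -1/2 1/2

obs A: pose=(-7,8,N) → sL=120/521, sR=120/449, mL=-85140/233929, mR=4320/233929
obs B: pose=(2,-6,S) → sL=30, sR=30, mL=-45, mR=0
sensor matrix S = [[120/521, 120/449], [30, 30]]; det S = -259200/233929
solve [mL_A; mL_B] = S·[w00; w01] and [mR_A; mR_B] = S·[w10; w11]:
  w00 = -1, w01 = -1/2, w10 = -1/2, w11 = 1/2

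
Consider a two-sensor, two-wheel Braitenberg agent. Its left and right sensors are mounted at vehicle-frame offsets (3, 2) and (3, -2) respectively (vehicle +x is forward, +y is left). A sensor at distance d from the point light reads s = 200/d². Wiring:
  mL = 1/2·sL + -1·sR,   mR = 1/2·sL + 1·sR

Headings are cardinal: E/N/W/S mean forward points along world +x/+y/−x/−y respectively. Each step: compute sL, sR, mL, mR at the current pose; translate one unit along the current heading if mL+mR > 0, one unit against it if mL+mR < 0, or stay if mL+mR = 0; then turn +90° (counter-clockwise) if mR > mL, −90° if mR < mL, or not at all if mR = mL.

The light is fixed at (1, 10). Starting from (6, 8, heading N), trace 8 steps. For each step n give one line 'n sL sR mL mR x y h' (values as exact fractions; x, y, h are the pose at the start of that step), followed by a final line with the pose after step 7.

n=0: pose=(6,8,N); sL=20, sR=4; mL=6, mR=14; mL+mR=20 → advance +1; mR−mL=8 → turn +1·90°
n=1: pose=(6,9,W); sL=200/13, sR=40; mL=-420/13, mR=620/13; mL+mR=200/13 → advance +1; mR−mL=80 → turn +1·90°
n=2: pose=(5,9,S); sL=50/13, sR=10; mL=-105/13, mR=155/13; mL+mR=50/13 → advance +1; mR−mL=20 → turn +1·90°
n=3: pose=(5,8,E); sL=200/49, sR=40/13; mL=-660/637, mR=3260/637; mL+mR=200/49 → advance +1; mR−mL=80/13 → turn +1·90°
n=4: pose=(6,8,N); sL=20, sR=4; mL=6, mR=14; mL+mR=20 → advance +1; mR−mL=8 → turn +1·90°
n=5: pose=(6,9,W); sL=200/13, sR=40; mL=-420/13, mR=620/13; mL+mR=200/13 → advance +1; mR−mL=80 → turn +1·90°
n=6: pose=(5,9,S); sL=50/13, sR=10; mL=-105/13, mR=155/13; mL+mR=50/13 → advance +1; mR−mL=20 → turn +1·90°
n=7: pose=(5,8,E); sL=200/49, sR=40/13; mL=-660/637, mR=3260/637; mL+mR=200/49 → advance +1; mR−mL=80/13 → turn +1·90°

0 20 4 6 14 6 8 N
1 200/13 40 -420/13 620/13 6 9 W
2 50/13 10 -105/13 155/13 5 9 S
3 200/49 40/13 -660/637 3260/637 5 8 E
4 20 4 6 14 6 8 N
5 200/13 40 -420/13 620/13 6 9 W
6 50/13 10 -105/13 155/13 5 9 S
7 200/49 40/13 -660/637 3260/637 5 8 E
final 6 8 N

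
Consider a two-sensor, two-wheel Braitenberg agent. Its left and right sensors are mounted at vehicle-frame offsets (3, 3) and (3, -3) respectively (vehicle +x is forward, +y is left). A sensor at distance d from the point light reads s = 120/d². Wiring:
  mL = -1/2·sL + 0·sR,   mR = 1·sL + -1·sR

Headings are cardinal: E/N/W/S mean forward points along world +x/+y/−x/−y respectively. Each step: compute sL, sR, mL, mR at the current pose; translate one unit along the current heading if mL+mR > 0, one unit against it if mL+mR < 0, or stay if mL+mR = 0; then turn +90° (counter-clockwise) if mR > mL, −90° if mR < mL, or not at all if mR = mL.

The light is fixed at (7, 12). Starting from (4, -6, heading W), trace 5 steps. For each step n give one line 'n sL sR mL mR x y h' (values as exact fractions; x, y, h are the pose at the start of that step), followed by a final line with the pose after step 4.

n=0: pose=(4,-6,W); sL=40/159, sR=40/87; mL=-20/159, mR=-320/1537; mL+mR=-1540/4611 → advance -1; mR−mL=-380/4611 → turn -1·90°
n=1: pose=(5,-6,N); sL=12/25, sR=60/113; mL=-6/25, mR=-144/2825; mL+mR=-822/2825 → advance -1; mR−mL=534/2825 → turn +1·90°
n=2: pose=(5,-7,W); sL=120/509, sR=120/281; mL=-60/509, mR=-27360/143029; mL+mR=-44220/143029 → advance -1; mR−mL=-10500/143029 → turn -1·90°
n=3: pose=(6,-7,N); sL=15/34, sR=6/13; mL=-15/68, mR=-9/442; mL+mR=-213/884 → advance -1; mR−mL=177/884 → turn +1·90°
n=4: pose=(6,-8,W); sL=24/109, sR=24/61; mL=-12/109, mR=-1152/6649; mL+mR=-1884/6649 → advance -1; mR−mL=-420/6649 → turn -1·90°

0 40/159 40/87 -20/159 -320/1537 4 -6 W
1 12/25 60/113 -6/25 -144/2825 5 -6 N
2 120/509 120/281 -60/509 -27360/143029 5 -7 W
3 15/34 6/13 -15/68 -9/442 6 -7 N
4 24/109 24/61 -12/109 -1152/6649 6 -8 W
final 7 -8 N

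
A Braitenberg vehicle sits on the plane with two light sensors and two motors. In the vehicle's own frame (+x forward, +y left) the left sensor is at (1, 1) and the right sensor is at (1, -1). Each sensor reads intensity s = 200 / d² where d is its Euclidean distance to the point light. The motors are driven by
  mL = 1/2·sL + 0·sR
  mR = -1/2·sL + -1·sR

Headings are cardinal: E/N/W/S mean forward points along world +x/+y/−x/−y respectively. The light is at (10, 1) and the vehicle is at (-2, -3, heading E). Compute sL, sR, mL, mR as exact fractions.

left sensor world pos  = (-1, -2); dL² = 130
right sensor world pos = (-1, -4); dR² = 146
sL = 200/130 = 20/13
sR = 200/146 = 100/73
mL = 1/2·sL + 0·sR = 10/13
mR = -1/2·sL + -1·sR = -2030/949

20/13 100/73 10/13 -2030/949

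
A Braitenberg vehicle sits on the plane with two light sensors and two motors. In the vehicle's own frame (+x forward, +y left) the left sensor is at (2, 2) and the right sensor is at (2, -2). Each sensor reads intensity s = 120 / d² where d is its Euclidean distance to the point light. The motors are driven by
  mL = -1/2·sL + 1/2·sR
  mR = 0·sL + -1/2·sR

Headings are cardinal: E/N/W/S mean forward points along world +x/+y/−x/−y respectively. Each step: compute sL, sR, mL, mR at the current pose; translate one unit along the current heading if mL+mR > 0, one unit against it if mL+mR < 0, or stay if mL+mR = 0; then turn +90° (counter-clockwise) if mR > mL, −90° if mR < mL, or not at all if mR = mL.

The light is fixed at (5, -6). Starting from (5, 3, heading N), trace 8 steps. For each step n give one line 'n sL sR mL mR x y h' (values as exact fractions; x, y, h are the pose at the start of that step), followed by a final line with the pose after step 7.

n=0: pose=(5,3,N); sL=24/25, sR=24/25; mL=0, mR=-12/25; mL+mR=-12/25 → advance -1; mR−mL=-12/25 → turn -1·90°
n=1: pose=(5,2,E); sL=15/13, sR=3; mL=12/13, mR=-3/2; mL+mR=-15/26 → advance -1; mR−mL=-63/26 → turn -1·90°
n=2: pose=(4,2,S); sL=120/37, sR=8/3; mL=-32/111, mR=-4/3; mL+mR=-60/37 → advance -1; mR−mL=-116/111 → turn -1·90°
n=3: pose=(4,3,W); sL=60/29, sR=12/13; mL=-216/377, mR=-6/13; mL+mR=-30/29 → advance -1; mR−mL=42/377 → turn +1·90°
n=4: pose=(5,3,S); sL=120/53, sR=120/53; mL=0, mR=-60/53; mL+mR=-60/53 → advance -1; mR−mL=-60/53 → turn -1·90°
n=5: pose=(5,4,W); sL=30/17, sR=30/37; mL=-300/629, mR=-15/37; mL+mR=-15/17 → advance -1; mR−mL=45/629 → turn +1·90°
n=6: pose=(6,4,S); sL=120/73, sR=24/13; mL=96/949, mR=-12/13; mL+mR=-60/73 → advance -1; mR−mL=-972/949 → turn -1·90°
n=7: pose=(6,5,W); sL=60/41, sR=12/17; mL=-264/697, mR=-6/17; mL+mR=-30/41 → advance -1; mR−mL=18/697 → turn +1·90°

0 24/25 24/25 0 -12/25 5 3 N
1 15/13 3 12/13 -3/2 5 2 E
2 120/37 8/3 -32/111 -4/3 4 2 S
3 60/29 12/13 -216/377 -6/13 4 3 W
4 120/53 120/53 0 -60/53 5 3 S
5 30/17 30/37 -300/629 -15/37 5 4 W
6 120/73 24/13 96/949 -12/13 6 4 S
7 60/41 12/17 -264/697 -6/17 6 5 W
final 7 5 S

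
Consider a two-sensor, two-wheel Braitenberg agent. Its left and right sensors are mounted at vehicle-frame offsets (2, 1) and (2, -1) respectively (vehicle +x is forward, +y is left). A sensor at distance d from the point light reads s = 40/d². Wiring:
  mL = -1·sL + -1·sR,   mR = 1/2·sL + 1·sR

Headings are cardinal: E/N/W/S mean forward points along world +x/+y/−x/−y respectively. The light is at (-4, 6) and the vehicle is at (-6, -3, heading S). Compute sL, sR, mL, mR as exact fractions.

20/61 4/13 -504/793 374/793

left sensor world pos  = (-5, -5); dL² = 122
right sensor world pos = (-7, -5); dR² = 130
sL = 40/122 = 20/61
sR = 40/130 = 4/13
mL = -1·sL + -1·sR = -504/793
mR = 1/2·sL + 1·sR = 374/793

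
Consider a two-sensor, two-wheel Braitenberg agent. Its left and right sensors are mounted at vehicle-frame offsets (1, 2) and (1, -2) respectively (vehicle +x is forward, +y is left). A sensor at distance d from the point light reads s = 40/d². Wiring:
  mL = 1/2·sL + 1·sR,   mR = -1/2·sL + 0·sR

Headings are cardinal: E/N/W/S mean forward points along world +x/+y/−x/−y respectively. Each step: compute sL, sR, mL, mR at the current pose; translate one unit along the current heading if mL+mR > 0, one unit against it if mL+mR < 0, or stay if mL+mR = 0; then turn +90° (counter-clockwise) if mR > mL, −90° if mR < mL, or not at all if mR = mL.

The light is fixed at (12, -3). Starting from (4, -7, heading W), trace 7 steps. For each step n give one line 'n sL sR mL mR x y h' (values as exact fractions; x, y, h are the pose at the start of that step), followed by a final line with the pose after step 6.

0 40/117 8/17 1276/1989 -20/117 4 -7 W
1 4/13 20/29 318/377 -2/13 3 -7 N
2 8/13 40/89 876/1157 -4/13 3 -6 E
3 10/13 10/29 275/377 -5/13 4 -6 S
4 40/117 8/17 1276/1989 -20/117 4 -7 W
5 4/13 20/29 318/377 -2/13 3 -7 N
6 8/13 40/89 876/1157 -4/13 3 -6 E
final 4 -6 S

n=0: pose=(4,-7,W); sL=40/117, sR=8/17; mL=1276/1989, mR=-20/117; mL+mR=8/17 → advance +1; mR−mL=-1616/1989 → turn -1·90°
n=1: pose=(3,-7,N); sL=4/13, sR=20/29; mL=318/377, mR=-2/13; mL+mR=20/29 → advance +1; mR−mL=-376/377 → turn -1·90°
n=2: pose=(3,-6,E); sL=8/13, sR=40/89; mL=876/1157, mR=-4/13; mL+mR=40/89 → advance +1; mR−mL=-1232/1157 → turn -1·90°
n=3: pose=(4,-6,S); sL=10/13, sR=10/29; mL=275/377, mR=-5/13; mL+mR=10/29 → advance +1; mR−mL=-420/377 → turn -1·90°
n=4: pose=(4,-7,W); sL=40/117, sR=8/17; mL=1276/1989, mR=-20/117; mL+mR=8/17 → advance +1; mR−mL=-1616/1989 → turn -1·90°
n=5: pose=(3,-7,N); sL=4/13, sR=20/29; mL=318/377, mR=-2/13; mL+mR=20/29 → advance +1; mR−mL=-376/377 → turn -1·90°
n=6: pose=(3,-6,E); sL=8/13, sR=40/89; mL=876/1157, mR=-4/13; mL+mR=40/89 → advance +1; mR−mL=-1232/1157 → turn -1·90°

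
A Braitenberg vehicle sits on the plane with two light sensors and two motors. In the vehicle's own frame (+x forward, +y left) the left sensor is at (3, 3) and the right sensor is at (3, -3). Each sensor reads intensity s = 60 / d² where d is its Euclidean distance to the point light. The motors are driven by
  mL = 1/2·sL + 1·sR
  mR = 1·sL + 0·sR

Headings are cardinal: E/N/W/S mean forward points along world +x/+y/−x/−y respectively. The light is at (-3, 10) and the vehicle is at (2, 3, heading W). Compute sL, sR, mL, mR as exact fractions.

15/26 3 171/52 15/26

left sensor world pos  = (-1, 0); dL² = 104
right sensor world pos = (-1, 6); dR² = 20
sL = 60/104 = 15/26
sR = 60/20 = 3
mL = 1/2·sL + 1·sR = 171/52
mR = 1·sL + 0·sR = 15/26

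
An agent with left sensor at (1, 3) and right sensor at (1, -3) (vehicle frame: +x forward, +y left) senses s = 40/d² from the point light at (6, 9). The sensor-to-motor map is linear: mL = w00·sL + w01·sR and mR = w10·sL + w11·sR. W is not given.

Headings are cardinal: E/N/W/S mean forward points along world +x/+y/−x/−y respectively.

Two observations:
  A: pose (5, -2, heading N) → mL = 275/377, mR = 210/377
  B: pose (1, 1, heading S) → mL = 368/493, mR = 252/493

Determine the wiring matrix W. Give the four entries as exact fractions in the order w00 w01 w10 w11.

obs A: pose=(5,-2,N) → sL=10/29, sR=5/13, mL=275/377, mR=210/377
obs B: pose=(1,1,S) → sL=8/17, sR=8/29, mL=368/493, mR=252/493
sensor matrix S = [[10/29, 5/13], [8/17, 8/29]]; det S = -15960/185861
solve [mL_A; mL_B] = S·[w00; w01] and [mR_A; mR_B] = S·[w10; w11]:
  w00 = 1, w01 = 1, w10 = 1/2, w11 = 1

1 1 1/2 1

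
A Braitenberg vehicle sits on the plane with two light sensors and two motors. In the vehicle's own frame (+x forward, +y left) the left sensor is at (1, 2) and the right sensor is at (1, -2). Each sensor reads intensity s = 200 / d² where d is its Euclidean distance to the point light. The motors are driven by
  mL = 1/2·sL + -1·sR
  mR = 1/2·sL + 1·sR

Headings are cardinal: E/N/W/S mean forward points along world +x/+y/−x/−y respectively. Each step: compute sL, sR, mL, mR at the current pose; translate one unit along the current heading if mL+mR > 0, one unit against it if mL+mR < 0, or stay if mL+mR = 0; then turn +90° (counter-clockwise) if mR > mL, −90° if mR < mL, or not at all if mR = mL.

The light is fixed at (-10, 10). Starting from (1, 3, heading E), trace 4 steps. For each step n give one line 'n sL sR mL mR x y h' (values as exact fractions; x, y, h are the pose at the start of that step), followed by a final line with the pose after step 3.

0 200/169 8/9 -452/1521 2252/1521 1 3 E
1 25/17 25/29 -125/986 1575/986 2 3 N
2 40/37 200/137 -4660/5069 10140/5069 2 4 W
3 100/109 20/13 -1530/1417 2830/1417 1 4 S
final 1 3 E

n=0: pose=(1,3,E); sL=200/169, sR=8/9; mL=-452/1521, mR=2252/1521; mL+mR=200/169 → advance +1; mR−mL=16/9 → turn +1·90°
n=1: pose=(2,3,N); sL=25/17, sR=25/29; mL=-125/986, mR=1575/986; mL+mR=25/17 → advance +1; mR−mL=50/29 → turn +1·90°
n=2: pose=(2,4,W); sL=40/37, sR=200/137; mL=-4660/5069, mR=10140/5069; mL+mR=40/37 → advance +1; mR−mL=400/137 → turn +1·90°
n=3: pose=(1,4,S); sL=100/109, sR=20/13; mL=-1530/1417, mR=2830/1417; mL+mR=100/109 → advance +1; mR−mL=40/13 → turn +1·90°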